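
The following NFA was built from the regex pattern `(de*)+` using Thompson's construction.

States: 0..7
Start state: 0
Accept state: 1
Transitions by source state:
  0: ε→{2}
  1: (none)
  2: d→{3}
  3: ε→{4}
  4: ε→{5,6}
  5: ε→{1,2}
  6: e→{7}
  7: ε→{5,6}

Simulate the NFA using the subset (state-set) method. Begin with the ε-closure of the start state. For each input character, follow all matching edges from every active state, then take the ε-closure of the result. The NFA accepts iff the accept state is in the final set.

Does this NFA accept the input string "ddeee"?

Answer: ACCEPT

Steps:
S₀ = ε-closure({0}) = {0,2}
'd' @ 1: {1,2,3,4,5,6}  ✓accept
'd' @ 2: {1,2,3,4,5,6}  ✓accept
'e' @ 3: {1,2,5,6,7}  ✓accept
'e' @ 4: {1,2,5,6,7}  ✓accept
'e' @ 5: {1,2,5,6,7}  ✓accept
after full input: {1,2,5,6,7}  (accept=1 in)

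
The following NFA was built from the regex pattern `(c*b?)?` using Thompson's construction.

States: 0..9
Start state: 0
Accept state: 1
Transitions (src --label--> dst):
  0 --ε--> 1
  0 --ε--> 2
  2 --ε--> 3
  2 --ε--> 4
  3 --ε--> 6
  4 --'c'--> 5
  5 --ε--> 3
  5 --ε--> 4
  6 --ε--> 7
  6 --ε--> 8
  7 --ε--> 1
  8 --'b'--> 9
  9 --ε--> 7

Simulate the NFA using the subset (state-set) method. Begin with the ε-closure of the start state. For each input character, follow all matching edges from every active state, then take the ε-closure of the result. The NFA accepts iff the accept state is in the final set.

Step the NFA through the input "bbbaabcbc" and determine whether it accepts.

Answer: REJECT

Trace:
initial (ε-close {0}): {0,1,2,3,4,6,7,8}
'b' @ 1: {1,7,9}  ✓accept
'b' @ 2: {}  — state set empty
rest 'baabcbc' ignored (set empty)
end set {} — state 1 not in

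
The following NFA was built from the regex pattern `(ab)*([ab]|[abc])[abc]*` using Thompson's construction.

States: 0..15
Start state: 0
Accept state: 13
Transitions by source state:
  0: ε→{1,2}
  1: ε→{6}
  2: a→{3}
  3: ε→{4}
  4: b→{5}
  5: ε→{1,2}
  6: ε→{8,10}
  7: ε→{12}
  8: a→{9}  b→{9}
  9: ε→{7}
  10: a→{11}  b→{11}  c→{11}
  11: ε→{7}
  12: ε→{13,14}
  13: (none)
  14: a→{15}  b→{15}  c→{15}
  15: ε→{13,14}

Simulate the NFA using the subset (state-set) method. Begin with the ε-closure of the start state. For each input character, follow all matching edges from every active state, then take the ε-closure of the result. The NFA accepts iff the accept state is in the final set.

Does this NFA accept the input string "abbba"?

Answer: ACCEPT

Trace:
initial (ε-close {0}): {0,1,2,6,8,10}
'a' @ 1: {3,4,7,9,11,12,13,14}  ✓accept
'b' @ 2: {1,2,5,6,8,10,13,14,15}  ✓accept
'b' @ 3: {7,9,11,12,13,14,15}  ✓accept
'b' @ 4: {13,14,15}  ✓accept
'a' @ 5: {13,14,15}  ✓accept
final: {13,14,15}; accept 13 in set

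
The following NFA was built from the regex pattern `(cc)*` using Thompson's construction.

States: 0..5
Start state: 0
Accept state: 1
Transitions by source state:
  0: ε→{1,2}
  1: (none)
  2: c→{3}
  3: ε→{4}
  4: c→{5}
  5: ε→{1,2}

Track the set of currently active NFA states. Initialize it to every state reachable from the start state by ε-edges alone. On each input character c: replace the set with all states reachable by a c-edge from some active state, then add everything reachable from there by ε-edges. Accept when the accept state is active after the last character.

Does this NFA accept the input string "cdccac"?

S₀ = ε-closure({0}) = {0,1,2}
'c' @ 1: {3,4}
'd' @ 2: {}  — dead — no transitions
rest 'ccac' ignored (set empty)
end set {} — state 1 not in

Answer: REJECT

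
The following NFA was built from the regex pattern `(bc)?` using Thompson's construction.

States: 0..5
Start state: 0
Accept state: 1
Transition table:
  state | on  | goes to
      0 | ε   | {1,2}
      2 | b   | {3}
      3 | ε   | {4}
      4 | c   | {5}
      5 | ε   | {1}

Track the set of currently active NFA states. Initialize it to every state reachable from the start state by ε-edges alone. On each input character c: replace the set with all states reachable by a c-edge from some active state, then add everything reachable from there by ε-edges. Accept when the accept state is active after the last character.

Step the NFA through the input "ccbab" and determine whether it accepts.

Answer: REJECT

Steps:
S₀ = ε-closure({0}) = {0,1,2}
'c' @ 1: {}  — no active states
rest 'cbab' ignored (set empty)
final: {}; accept 1 not in set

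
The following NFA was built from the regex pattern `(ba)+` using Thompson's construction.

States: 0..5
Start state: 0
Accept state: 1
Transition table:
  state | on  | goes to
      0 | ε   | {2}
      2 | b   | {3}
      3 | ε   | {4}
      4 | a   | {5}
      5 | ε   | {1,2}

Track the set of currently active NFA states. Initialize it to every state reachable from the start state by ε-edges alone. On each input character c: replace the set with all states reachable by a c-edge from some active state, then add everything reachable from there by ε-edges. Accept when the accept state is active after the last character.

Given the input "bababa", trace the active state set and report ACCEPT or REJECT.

S₀ = ε-closure({0}) = {0,2}
'b' @ 1: {3,4}
'a' @ 2: {1,2,5}  ✓accept
'b' @ 3: {3,4}
'a' @ 4: {1,2,5}  ✓accept
'b' @ 5: {3,4}
'a' @ 6: {1,2,5}  ✓accept
end set {1,2,5} — state 1 in

Answer: ACCEPT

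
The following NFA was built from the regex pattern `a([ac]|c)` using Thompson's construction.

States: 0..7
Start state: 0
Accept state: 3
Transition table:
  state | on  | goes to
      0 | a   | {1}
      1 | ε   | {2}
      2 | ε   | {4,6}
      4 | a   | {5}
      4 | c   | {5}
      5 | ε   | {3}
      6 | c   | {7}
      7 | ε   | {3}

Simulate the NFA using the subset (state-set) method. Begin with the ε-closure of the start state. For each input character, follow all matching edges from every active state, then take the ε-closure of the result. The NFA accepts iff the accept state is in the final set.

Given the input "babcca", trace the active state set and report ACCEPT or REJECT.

Answer: REJECT

Derivation:
initial (ε-close {0}): {0}
'b' @ 1: {}  — no active states
rest 'abcca' ignored (set empty)
final: {}; accept 3 not in set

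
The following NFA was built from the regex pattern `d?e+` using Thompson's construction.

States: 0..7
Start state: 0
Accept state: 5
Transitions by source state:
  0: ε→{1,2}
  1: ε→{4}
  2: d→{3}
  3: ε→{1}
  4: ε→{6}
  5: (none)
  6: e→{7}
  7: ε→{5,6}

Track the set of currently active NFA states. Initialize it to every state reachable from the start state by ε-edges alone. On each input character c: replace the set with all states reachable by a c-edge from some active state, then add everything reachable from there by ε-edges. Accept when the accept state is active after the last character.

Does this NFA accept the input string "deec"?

initial (ε-close {0}): {0,1,2,4,6}
'd' @ 1: {1,3,4,6}
'e' @ 2: {5,6,7}  [accepting]
'e' @ 3: {5,6,7}  [accepting]
'c' @ 4: {}  — dead — no transitions
end set {} — state 5 not in

Answer: REJECT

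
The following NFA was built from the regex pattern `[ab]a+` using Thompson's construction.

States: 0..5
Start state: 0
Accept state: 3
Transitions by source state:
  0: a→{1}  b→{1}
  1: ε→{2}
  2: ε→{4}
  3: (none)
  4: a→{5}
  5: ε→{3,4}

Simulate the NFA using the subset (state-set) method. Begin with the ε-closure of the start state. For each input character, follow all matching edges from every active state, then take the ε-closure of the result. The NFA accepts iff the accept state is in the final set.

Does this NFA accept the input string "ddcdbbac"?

Answer: REJECT

Derivation:
S₀ = ε-closure({0}) = {0}
'd' @ 1: {}  — state set empty
rest 'dcdbbac' ignored (set empty)
final: {}; accept 3 not in set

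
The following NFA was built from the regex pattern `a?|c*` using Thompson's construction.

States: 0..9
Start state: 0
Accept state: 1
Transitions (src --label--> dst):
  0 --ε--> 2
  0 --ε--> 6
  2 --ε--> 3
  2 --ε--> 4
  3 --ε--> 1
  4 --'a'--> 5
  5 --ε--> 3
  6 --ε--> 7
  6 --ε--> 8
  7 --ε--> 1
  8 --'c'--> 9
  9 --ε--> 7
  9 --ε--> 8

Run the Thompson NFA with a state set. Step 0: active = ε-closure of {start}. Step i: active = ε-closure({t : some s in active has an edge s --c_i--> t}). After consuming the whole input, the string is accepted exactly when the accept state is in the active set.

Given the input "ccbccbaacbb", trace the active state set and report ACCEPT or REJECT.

Answer: REJECT

Steps:
S₀ = ε-closure({0}) = {0,1,2,3,4,6,7,8}
'c' @ 1: {1,7,8,9}  ✓accept
'c' @ 2: {1,7,8,9}  ✓accept
'b' @ 3: {}  — no active states
rest 'ccbaacbb' ignored (set empty)
end set {} — state 1 not in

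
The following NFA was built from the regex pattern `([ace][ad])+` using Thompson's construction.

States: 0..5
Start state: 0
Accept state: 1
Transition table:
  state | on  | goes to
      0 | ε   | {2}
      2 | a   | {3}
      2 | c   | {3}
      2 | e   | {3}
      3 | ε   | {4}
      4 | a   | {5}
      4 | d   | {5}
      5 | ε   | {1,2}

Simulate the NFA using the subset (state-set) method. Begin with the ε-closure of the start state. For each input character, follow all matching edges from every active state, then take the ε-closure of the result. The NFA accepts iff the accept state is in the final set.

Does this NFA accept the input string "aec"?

Answer: REJECT

Trace:
initial (ε-close {0}): {0,2}
'a' @ 1: {3,4}
'e' @ 2: {}  — state set empty
rest 'c' ignored (set empty)
end set {} — state 1 not in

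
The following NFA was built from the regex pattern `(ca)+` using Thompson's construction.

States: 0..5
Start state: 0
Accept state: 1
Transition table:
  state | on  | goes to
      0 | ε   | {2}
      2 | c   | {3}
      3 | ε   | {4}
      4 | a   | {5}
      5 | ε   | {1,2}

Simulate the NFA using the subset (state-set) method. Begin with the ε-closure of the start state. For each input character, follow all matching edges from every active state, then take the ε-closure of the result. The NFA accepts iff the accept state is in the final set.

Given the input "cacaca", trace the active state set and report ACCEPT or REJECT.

Answer: ACCEPT

Steps:
S₀ = ε-closure({0}) = {0,2}
'c' @ 1: {3,4}
'a' @ 2: {1,2,5}  [accepting]
'c' @ 3: {3,4}
'a' @ 4: {1,2,5}  [accepting]
'c' @ 5: {3,4}
'a' @ 6: {1,2,5}  [accepting]
after full input: {1,2,5}  (accept=1 in)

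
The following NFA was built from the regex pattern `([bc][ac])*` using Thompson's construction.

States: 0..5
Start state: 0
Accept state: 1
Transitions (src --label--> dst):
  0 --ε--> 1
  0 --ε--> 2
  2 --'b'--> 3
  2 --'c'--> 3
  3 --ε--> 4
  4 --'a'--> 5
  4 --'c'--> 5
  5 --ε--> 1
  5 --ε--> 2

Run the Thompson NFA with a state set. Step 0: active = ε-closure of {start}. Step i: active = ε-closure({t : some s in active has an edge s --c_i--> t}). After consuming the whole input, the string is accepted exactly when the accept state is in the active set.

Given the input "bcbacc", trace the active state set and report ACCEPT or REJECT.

Answer: ACCEPT

Trace:
S₀ = ε-closure({0}) = {0,1,2}
'b' @ 1: {3,4}
'c' @ 2: {1,2,5}  (accept∈set)
'b' @ 3: {3,4}
'a' @ 4: {1,2,5}  (accept∈set)
'c' @ 5: {3,4}
'c' @ 6: {1,2,5}  (accept∈set)
end set {1,2,5} — state 1 in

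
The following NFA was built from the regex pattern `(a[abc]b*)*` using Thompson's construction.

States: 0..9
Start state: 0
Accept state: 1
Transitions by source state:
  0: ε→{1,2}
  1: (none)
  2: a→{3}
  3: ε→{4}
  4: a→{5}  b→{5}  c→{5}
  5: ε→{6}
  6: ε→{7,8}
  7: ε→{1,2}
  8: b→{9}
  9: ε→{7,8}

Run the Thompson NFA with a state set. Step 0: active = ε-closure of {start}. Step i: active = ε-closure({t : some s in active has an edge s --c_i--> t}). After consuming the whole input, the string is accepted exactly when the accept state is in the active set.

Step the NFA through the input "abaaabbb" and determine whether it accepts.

Answer: ACCEPT

Trace:
start: ε-closure({0}) = {0,1,2}
'a' @ 1: {3,4}
'b' @ 2: {1,2,5,6,7,8}  ✓accept
'a' @ 3: {3,4}
'a' @ 4: {1,2,5,6,7,8}  ✓accept
'a' @ 5: {3,4}
'b' @ 6: {1,2,5,6,7,8}  ✓accept
'b' @ 7: {1,2,7,8,9}  ✓accept
'b' @ 8: {1,2,7,8,9}  ✓accept
final: {1,2,7,8,9}; accept 1 in set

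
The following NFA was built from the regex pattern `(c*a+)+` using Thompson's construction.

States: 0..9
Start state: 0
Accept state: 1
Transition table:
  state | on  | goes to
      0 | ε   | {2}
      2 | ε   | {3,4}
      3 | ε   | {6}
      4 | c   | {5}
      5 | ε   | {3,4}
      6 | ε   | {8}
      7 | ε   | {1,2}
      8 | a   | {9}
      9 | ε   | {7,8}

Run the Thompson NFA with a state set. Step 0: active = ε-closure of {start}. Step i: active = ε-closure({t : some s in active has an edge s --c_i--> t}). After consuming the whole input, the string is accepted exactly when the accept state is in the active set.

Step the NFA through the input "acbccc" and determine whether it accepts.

Answer: REJECT

Trace:
start: ε-closure({0}) = {0,2,3,4,6,8}
'a' @ 1: {1,2,3,4,6,7,8,9}  (accept∈set)
'c' @ 2: {3,4,5,6,8}
'b' @ 3: {}  — dead — no transitions
rest 'ccc' ignored (set empty)
final: {}; accept 1 not in set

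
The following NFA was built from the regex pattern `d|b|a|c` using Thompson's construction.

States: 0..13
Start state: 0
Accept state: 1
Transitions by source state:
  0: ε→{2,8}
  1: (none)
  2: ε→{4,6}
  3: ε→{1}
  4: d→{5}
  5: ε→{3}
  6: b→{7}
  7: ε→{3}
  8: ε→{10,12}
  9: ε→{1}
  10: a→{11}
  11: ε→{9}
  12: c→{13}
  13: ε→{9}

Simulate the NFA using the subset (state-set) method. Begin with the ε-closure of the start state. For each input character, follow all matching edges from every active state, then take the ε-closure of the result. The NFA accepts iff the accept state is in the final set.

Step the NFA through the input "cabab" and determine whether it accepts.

start: ε-closure({0}) = {0,2,4,6,8,10,12}
'c' @ 1: {1,9,13}  [accepting]
'a' @ 2: {}  — no active states
rest 'bab' ignored (set empty)
after full input: {}  (accept=1 not in)

Answer: REJECT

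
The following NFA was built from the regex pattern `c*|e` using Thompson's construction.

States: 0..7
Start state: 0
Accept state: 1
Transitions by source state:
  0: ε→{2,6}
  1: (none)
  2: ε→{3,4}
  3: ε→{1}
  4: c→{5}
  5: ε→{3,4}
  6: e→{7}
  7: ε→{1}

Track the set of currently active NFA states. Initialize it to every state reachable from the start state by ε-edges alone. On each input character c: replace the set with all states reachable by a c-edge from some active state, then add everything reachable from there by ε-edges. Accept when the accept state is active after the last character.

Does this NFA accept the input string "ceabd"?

Answer: REJECT

Derivation:
initial (ε-close {0}): {0,1,2,3,4,6}
'c' @ 1: {1,3,4,5}  (accept∈set)
'e' @ 2: {}  — no active states
rest 'abd' ignored (set empty)
after full input: {}  (accept=1 not in)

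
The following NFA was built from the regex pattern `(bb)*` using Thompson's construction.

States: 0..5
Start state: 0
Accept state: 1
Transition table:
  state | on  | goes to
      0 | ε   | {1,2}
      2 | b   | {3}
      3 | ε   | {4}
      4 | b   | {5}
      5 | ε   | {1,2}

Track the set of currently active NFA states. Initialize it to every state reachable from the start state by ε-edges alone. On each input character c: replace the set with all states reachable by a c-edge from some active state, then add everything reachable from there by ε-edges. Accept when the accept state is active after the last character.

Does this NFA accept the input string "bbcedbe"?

Answer: REJECT

Derivation:
S₀ = ε-closure({0}) = {0,1,2}
'b' @ 1: {3,4}
'b' @ 2: {1,2,5}  [accepting]
'c' @ 3: {}  — no active states
rest 'edbe' ignored (set empty)
end set {} — state 1 not in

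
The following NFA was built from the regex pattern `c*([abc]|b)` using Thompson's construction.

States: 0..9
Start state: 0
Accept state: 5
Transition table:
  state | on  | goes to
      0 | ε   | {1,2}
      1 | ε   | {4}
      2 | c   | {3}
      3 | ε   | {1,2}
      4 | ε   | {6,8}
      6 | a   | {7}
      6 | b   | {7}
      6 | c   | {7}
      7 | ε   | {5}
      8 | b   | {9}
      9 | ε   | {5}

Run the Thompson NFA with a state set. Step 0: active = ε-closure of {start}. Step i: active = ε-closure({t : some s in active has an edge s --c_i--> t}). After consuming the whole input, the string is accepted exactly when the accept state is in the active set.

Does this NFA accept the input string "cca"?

start: ε-closure({0}) = {0,1,2,4,6,8}
'c' @ 1: {1,2,3,4,5,6,7,8}  [accepting]
'c' @ 2: {1,2,3,4,5,6,7,8}  [accepting]
'a' @ 3: {5,7}  [accepting]
end set {5,7} — state 5 in

Answer: ACCEPT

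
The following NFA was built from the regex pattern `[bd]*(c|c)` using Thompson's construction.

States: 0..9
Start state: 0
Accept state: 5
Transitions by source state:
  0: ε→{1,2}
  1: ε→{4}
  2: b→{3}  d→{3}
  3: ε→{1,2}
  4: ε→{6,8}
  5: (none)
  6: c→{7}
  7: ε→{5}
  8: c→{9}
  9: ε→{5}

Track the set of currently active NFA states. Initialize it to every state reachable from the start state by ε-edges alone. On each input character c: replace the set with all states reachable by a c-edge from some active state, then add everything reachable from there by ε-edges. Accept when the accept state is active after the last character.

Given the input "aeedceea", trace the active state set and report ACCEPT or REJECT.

initial (ε-close {0}): {0,1,2,4,6,8}
'a' @ 1: {}  — no active states
rest 'eedceea' ignored (set empty)
after full input: {}  (accept=5 not in)

Answer: REJECT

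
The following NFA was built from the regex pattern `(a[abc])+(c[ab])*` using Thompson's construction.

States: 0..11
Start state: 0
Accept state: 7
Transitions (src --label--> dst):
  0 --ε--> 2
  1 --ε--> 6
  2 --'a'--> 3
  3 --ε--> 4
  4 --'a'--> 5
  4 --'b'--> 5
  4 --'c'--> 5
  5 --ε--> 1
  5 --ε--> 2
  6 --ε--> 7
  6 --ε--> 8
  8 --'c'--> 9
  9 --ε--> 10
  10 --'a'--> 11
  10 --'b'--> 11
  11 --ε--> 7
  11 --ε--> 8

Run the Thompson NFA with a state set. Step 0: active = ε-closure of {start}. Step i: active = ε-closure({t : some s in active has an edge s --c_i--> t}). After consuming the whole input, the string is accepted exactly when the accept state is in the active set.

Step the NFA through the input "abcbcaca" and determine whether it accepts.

initial (ε-close {0}): {0,2}
'a' @ 1: {3,4}
'b' @ 2: {1,2,5,6,7,8}  ✓accept
'c' @ 3: {9,10}
'b' @ 4: {7,8,11}  ✓accept
'c' @ 5: {9,10}
'a' @ 6: {7,8,11}  ✓accept
'c' @ 7: {9,10}
'a' @ 8: {7,8,11}  ✓accept
after full input: {7,8,11}  (accept=7 in)

Answer: ACCEPT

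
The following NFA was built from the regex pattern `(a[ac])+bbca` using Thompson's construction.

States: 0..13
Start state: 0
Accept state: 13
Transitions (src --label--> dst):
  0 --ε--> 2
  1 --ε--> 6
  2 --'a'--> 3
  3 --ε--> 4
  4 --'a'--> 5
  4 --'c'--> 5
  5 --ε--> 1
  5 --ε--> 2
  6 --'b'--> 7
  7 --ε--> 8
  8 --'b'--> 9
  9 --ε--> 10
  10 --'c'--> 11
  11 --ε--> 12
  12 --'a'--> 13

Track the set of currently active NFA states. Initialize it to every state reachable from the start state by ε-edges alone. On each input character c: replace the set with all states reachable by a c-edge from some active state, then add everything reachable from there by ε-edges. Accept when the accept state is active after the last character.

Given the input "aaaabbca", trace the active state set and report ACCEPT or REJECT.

Answer: ACCEPT

Trace:
S₀ = ε-closure({0}) = {0,2}
'a' @ 1: {3,4}
'a' @ 2: {1,2,5,6}
'a' @ 3: {3,4}
'a' @ 4: {1,2,5,6}
'b' @ 5: {7,8}
'b' @ 6: {9,10}
'c' @ 7: {11,12}
'a' @ 8: {13}  ✓accept
after full input: {13}  (accept=13 in)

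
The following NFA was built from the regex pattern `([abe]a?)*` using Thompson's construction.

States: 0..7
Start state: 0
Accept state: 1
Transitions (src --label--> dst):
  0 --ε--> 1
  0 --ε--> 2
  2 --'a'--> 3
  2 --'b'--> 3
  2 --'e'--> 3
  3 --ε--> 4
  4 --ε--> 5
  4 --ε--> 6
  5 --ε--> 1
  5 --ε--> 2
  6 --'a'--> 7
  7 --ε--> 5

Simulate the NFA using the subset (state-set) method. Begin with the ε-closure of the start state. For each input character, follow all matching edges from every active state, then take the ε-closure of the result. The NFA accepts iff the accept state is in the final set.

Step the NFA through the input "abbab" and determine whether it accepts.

initial (ε-close {0}): {0,1,2}
'a' @ 1: {1,2,3,4,5,6}  (accept∈set)
'b' @ 2: {1,2,3,4,5,6}  (accept∈set)
'b' @ 3: {1,2,3,4,5,6}  (accept∈set)
'a' @ 4: {1,2,3,4,5,6,7}  (accept∈set)
'b' @ 5: {1,2,3,4,5,6}  (accept∈set)
after full input: {1,2,3,4,5,6}  (accept=1 in)

Answer: ACCEPT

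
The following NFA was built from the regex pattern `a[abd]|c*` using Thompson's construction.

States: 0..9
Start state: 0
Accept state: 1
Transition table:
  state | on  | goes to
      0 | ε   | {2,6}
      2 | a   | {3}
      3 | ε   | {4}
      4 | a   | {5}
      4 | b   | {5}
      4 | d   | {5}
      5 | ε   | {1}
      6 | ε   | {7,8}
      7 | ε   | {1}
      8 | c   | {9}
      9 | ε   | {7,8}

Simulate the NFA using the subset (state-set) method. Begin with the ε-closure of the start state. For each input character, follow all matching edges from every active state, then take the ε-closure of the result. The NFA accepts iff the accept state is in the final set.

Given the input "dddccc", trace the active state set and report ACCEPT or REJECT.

Answer: REJECT

Derivation:
S₀ = ε-closure({0}) = {0,1,2,6,7,8}
'd' @ 1: {}  — state set empty
rest 'ddccc' ignored (set empty)
final: {}; accept 1 not in set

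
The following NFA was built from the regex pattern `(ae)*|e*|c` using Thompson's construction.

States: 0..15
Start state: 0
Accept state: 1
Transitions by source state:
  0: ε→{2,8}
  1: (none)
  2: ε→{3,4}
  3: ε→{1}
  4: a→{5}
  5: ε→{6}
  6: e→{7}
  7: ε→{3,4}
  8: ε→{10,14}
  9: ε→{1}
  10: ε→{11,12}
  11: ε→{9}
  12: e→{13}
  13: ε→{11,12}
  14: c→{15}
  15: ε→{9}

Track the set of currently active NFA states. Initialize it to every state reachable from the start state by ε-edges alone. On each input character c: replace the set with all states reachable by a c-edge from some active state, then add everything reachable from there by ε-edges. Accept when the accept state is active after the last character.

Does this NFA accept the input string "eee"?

Answer: ACCEPT

Derivation:
S₀ = ε-closure({0}) = {0,1,2,3,4,8,9,10,11,12,14}
'e' @ 1: {1,9,11,12,13}  (accept∈set)
'e' @ 2: {1,9,11,12,13}  (accept∈set)
'e' @ 3: {1,9,11,12,13}  (accept∈set)
end set {1,9,11,12,13} — state 1 in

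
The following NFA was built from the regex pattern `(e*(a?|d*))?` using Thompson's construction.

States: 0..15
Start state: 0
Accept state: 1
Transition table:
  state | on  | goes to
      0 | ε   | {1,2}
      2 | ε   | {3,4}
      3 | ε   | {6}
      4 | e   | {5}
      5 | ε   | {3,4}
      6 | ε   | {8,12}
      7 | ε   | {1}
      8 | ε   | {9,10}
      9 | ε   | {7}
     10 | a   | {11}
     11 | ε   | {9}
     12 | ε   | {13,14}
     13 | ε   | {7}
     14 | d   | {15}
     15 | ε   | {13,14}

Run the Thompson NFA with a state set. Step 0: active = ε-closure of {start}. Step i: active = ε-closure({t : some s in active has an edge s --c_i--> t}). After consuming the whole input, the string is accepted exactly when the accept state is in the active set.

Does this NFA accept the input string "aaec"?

start: ε-closure({0}) = {0,1,2,3,4,6,7,8,9,10,12,13,14}
'a' @ 1: {1,7,9,11}  [accepting]
'a' @ 2: {}  — no active states
rest 'ec' ignored (set empty)
end set {} — state 1 not in

Answer: REJECT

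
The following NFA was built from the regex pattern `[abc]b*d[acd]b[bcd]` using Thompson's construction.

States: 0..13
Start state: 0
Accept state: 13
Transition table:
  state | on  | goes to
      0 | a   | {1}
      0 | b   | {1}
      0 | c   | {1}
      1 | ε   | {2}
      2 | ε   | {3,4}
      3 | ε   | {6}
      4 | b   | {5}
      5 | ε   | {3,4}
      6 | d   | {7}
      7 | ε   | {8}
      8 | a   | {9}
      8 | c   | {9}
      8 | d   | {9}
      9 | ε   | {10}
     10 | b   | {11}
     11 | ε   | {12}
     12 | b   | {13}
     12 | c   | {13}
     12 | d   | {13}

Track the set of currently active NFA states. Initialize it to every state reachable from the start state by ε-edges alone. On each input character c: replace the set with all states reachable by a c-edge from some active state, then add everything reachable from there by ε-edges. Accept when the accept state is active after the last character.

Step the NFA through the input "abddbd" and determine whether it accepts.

start: ε-closure({0}) = {0}
'a' @ 1: {1,2,3,4,6}
'b' @ 2: {3,4,5,6}
'd' @ 3: {7,8}
'd' @ 4: {9,10}
'b' @ 5: {11,12}
'd' @ 6: {13}  ✓accept
end set {13} — state 13 in

Answer: ACCEPT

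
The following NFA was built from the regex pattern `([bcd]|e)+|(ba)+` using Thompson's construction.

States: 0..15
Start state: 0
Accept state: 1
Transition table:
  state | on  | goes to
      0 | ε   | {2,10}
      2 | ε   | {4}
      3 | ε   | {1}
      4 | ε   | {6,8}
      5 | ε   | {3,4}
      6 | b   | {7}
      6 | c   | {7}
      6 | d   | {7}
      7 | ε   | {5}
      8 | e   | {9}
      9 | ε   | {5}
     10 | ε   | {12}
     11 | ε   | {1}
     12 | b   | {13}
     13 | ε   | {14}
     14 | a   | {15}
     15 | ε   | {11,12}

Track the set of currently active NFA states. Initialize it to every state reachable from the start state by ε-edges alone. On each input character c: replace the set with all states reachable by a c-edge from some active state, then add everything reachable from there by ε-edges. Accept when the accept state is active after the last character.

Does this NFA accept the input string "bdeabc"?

Answer: REJECT

Derivation:
start: ε-closure({0}) = {0,2,4,6,8,10,12}
'b' @ 1: {1,3,4,5,6,7,8,13,14}  (accept∈set)
'd' @ 2: {1,3,4,5,6,7,8}  (accept∈set)
'e' @ 3: {1,3,4,5,6,8,9}  (accept∈set)
'a' @ 4: {}  — no active states
rest 'bc' ignored (set empty)
end set {} — state 1 not in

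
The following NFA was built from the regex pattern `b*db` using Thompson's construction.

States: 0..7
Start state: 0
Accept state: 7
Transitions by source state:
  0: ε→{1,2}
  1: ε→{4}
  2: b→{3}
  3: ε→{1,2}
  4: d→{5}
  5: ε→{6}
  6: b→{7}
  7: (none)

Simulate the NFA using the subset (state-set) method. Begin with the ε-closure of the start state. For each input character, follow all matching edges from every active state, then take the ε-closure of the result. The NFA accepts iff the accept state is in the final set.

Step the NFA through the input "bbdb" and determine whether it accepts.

Answer: ACCEPT

Trace:
S₀ = ε-closure({0}) = {0,1,2,4}
'b' @ 1: {1,2,3,4}
'b' @ 2: {1,2,3,4}
'd' @ 3: {5,6}
'b' @ 4: {7}  (accept∈set)
after full input: {7}  (accept=7 in)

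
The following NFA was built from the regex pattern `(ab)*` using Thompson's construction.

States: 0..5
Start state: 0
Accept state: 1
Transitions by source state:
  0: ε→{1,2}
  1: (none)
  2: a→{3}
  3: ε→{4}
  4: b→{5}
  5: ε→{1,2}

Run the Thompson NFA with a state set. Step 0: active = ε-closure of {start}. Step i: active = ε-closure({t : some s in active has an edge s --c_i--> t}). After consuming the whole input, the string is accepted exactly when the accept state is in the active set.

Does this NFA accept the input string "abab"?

initial (ε-close {0}): {0,1,2}
'a' @ 1: {3,4}
'b' @ 2: {1,2,5}  (accept∈set)
'a' @ 3: {3,4}
'b' @ 4: {1,2,5}  (accept∈set)
end set {1,2,5} — state 1 in

Answer: ACCEPT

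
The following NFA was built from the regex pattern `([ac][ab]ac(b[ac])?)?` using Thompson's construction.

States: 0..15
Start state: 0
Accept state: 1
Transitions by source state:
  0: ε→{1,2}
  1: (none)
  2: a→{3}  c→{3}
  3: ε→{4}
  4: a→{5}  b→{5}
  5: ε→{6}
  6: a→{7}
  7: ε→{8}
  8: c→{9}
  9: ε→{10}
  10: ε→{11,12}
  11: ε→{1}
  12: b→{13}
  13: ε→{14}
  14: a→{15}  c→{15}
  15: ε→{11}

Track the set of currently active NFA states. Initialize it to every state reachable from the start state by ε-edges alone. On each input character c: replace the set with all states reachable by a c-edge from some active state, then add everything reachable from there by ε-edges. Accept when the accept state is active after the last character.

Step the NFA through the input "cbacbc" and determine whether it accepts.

Answer: ACCEPT

Trace:
start: ε-closure({0}) = {0,1,2}
'c' @ 1: {3,4}
'b' @ 2: {5,6}
'a' @ 3: {7,8}
'c' @ 4: {1,9,10,11,12}  [accepting]
'b' @ 5: {13,14}
'c' @ 6: {1,11,15}  [accepting]
after full input: {1,11,15}  (accept=1 in)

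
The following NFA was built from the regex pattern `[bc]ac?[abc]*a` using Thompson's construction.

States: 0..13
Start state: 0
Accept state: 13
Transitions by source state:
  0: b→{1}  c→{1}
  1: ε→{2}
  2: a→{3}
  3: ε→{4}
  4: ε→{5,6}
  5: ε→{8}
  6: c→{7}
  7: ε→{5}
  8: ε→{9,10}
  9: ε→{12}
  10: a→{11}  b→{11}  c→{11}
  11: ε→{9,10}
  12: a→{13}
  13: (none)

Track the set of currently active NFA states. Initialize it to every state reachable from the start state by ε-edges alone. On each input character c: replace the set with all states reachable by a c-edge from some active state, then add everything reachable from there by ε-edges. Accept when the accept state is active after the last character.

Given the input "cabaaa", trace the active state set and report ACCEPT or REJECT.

initial (ε-close {0}): {0}
'c' @ 1: {1,2}
'a' @ 2: {3,4,5,6,8,9,10,12}
'b' @ 3: {9,10,11,12}
'a' @ 4: {9,10,11,12,13}  (accept∈set)
'a' @ 5: {9,10,11,12,13}  (accept∈set)
'a' @ 6: {9,10,11,12,13}  (accept∈set)
end set {9,10,11,12,13} — state 13 in

Answer: ACCEPT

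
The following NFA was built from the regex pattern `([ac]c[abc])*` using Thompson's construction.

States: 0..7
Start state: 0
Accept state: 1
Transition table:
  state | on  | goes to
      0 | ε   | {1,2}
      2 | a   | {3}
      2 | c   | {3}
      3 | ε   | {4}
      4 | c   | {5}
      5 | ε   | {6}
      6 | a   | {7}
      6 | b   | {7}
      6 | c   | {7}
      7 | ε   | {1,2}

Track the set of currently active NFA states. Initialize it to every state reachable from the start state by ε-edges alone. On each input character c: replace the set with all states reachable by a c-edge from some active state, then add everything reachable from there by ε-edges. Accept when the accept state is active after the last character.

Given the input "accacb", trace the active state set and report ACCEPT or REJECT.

start: ε-closure({0}) = {0,1,2}
'a' @ 1: {3,4}
'c' @ 2: {5,6}
'c' @ 3: {1,2,7}  [accepting]
'a' @ 4: {3,4}
'c' @ 5: {5,6}
'b' @ 6: {1,2,7}  [accepting]
end set {1,2,7} — state 1 in

Answer: ACCEPT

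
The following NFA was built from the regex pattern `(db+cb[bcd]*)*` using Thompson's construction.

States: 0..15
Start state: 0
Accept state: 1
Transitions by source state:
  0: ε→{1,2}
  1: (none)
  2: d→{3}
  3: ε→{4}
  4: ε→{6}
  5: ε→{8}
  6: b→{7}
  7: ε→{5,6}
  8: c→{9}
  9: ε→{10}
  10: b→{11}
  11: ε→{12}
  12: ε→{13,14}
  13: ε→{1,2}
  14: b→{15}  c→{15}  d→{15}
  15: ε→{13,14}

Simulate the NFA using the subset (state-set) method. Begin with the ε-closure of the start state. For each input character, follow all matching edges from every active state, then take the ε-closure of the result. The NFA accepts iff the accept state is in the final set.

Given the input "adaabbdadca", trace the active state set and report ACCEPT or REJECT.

initial (ε-close {0}): {0,1,2}
'a' @ 1: {}  — state set empty
rest 'daabbdadca' ignored (set empty)
after full input: {}  (accept=1 not in)

Answer: REJECT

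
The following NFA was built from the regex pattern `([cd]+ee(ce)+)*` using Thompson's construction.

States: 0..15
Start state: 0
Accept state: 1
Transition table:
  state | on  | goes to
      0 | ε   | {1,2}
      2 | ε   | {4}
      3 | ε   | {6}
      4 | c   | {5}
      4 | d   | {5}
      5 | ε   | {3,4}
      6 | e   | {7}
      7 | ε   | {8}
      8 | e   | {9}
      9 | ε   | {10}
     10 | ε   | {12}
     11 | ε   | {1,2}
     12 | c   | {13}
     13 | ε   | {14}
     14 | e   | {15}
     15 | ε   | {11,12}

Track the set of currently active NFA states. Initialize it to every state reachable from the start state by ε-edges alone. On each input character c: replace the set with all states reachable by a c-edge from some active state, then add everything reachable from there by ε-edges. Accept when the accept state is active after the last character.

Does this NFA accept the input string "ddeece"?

Answer: ACCEPT

Steps:
S₀ = ε-closure({0}) = {0,1,2,4}
'd' @ 1: {3,4,5,6}
'd' @ 2: {3,4,5,6}
'e' @ 3: {7,8}
'e' @ 4: {9,10,12}
'c' @ 5: {13,14}
'e' @ 6: {1,2,4,11,12,15}  ✓accept
end set {1,2,4,11,12,15} — state 1 in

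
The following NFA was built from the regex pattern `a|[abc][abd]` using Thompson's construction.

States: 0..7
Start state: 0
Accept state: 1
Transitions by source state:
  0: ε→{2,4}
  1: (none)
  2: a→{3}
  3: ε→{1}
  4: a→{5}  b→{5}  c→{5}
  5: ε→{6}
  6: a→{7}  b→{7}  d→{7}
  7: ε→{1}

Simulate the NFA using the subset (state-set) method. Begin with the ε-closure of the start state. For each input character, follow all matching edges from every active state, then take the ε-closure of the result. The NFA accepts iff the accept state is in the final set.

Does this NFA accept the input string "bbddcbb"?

S₀ = ε-closure({0}) = {0,2,4}
'b' @ 1: {5,6}
'b' @ 2: {1,7}  ✓accept
'd' @ 3: {}  — no active states
rest 'dcbb' ignored (set empty)
final: {}; accept 1 not in set

Answer: REJECT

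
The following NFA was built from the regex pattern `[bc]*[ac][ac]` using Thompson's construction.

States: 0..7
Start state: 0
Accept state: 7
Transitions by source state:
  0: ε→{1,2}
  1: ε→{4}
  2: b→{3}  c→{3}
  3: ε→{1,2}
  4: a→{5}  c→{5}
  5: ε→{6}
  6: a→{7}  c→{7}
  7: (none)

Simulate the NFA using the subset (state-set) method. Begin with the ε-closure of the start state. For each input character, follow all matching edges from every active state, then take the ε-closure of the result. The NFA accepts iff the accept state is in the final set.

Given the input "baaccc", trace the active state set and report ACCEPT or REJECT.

Answer: REJECT

Steps:
S₀ = ε-closure({0}) = {0,1,2,4}
'b' @ 1: {1,2,3,4}
'a' @ 2: {5,6}
'a' @ 3: {7}  (accept∈set)
'c' @ 4: {}  — dead — no transitions
rest 'cc' ignored (set empty)
final: {}; accept 7 not in set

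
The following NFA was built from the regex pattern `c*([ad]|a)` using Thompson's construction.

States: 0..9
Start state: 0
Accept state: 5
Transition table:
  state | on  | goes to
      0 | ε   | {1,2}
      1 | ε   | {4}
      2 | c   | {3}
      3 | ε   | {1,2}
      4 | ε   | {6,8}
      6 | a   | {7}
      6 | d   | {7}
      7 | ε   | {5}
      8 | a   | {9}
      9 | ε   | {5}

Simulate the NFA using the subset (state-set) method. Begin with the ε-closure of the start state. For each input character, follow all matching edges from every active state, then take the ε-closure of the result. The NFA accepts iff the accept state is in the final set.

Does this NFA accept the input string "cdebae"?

Answer: REJECT

Steps:
initial (ε-close {0}): {0,1,2,4,6,8}
'c' @ 1: {1,2,3,4,6,8}
'd' @ 2: {5,7}  (accept∈set)
'e' @ 3: {}  — dead — no transitions
rest 'bae' ignored (set empty)
end set {} — state 5 not in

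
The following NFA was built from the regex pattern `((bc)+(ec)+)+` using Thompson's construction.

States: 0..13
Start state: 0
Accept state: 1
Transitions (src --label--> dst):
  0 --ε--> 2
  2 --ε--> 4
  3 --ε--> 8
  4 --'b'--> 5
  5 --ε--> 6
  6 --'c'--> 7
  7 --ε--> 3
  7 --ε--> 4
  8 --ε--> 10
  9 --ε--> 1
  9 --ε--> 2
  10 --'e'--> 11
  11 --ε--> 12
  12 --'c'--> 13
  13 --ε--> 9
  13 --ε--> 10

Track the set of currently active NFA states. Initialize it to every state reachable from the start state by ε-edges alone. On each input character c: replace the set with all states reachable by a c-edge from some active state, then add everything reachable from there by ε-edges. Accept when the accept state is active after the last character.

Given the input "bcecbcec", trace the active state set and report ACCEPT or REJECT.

S₀ = ε-closure({0}) = {0,2,4}
'b' @ 1: {5,6}
'c' @ 2: {3,4,7,8,10}
'e' @ 3: {11,12}
'c' @ 4: {1,2,4,9,10,13}  ✓accept
'b' @ 5: {5,6}
'c' @ 6: {3,4,7,8,10}
'e' @ 7: {11,12}
'c' @ 8: {1,2,4,9,10,13}  ✓accept
end set {1,2,4,9,10,13} — state 1 in

Answer: ACCEPT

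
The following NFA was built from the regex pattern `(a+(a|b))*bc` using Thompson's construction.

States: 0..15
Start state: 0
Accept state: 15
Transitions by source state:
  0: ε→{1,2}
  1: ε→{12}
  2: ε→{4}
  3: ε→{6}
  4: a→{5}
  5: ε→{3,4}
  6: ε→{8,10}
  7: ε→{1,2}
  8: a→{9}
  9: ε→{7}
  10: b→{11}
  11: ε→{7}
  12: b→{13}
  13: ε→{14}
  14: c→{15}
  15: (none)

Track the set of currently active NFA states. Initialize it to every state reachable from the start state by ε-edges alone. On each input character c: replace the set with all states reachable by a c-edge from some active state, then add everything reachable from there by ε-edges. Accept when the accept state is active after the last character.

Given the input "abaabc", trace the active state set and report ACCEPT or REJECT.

Answer: ACCEPT

Trace:
S₀ = ε-closure({0}) = {0,1,2,4,12}
'a' @ 1: {3,4,5,6,8,10}
'b' @ 2: {1,2,4,7,11,12}
'a' @ 3: {3,4,5,6,8,10}
'a' @ 4: {1,2,3,4,5,6,7,8,9,10,12}
'b' @ 5: {1,2,4,7,11,12,13,14}
'c' @ 6: {15}  ✓accept
after full input: {15}  (accept=15 in)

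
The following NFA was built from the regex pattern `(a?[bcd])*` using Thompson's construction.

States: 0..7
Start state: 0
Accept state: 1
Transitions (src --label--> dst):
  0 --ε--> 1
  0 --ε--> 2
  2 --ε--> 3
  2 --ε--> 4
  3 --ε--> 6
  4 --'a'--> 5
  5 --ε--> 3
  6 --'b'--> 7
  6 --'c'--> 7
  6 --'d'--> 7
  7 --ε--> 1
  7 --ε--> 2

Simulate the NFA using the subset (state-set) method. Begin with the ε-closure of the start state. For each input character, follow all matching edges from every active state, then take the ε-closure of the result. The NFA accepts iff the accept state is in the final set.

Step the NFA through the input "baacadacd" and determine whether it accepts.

Answer: REJECT

Steps:
start: ε-closure({0}) = {0,1,2,3,4,6}
'b' @ 1: {1,2,3,4,6,7}  (accept∈set)
'a' @ 2: {3,5,6}
'a' @ 3: {}  — state set empty
rest 'cadacd' ignored (set empty)
after full input: {}  (accept=1 not in)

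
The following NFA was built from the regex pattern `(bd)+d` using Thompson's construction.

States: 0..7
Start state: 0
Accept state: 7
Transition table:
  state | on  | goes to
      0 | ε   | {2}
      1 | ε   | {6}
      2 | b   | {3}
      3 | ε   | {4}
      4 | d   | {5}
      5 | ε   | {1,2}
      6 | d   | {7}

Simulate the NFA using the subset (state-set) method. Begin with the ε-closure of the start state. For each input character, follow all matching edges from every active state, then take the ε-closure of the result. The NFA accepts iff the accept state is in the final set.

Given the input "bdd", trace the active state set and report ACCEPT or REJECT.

Answer: ACCEPT

Derivation:
initial (ε-close {0}): {0,2}
'b' @ 1: {3,4}
'd' @ 2: {1,2,5,6}
'd' @ 3: {7}  [accepting]
end set {7} — state 7 in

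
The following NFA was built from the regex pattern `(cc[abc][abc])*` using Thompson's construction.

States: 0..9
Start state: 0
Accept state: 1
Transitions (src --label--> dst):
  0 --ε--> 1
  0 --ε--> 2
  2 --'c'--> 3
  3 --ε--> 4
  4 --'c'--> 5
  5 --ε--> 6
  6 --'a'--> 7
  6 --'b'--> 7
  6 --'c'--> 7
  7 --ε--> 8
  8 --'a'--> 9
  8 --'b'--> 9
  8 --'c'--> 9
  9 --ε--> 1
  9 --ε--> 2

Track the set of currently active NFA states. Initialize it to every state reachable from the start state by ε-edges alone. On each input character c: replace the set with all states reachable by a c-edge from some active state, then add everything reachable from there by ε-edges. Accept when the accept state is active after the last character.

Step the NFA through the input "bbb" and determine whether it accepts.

Answer: REJECT

Steps:
S₀ = ε-closure({0}) = {0,1,2}
'b' @ 1: {}  — dead — no transitions
rest 'bb' ignored (set empty)
final: {}; accept 1 not in set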